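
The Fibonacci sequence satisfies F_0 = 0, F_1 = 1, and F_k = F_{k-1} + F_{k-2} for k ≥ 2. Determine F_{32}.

Iterating the recurrence up to F_{25} = 75025 and F_{24} = 46368:
F_{26} = F_{25} + F_{24} = 75025 + 46368 = 121393
F_{27} = F_{26} + F_{25} = 121393 + 75025 = 196418
F_{28} = F_{27} + F_{26} = 196418 + 121393 = 317811
F_{29} = F_{28} + F_{27} = 317811 + 196418 = 514229
F_{30} = F_{29} + F_{28} = 514229 + 317811 = 832040
F_{31} = F_{30} + F_{29} = 832040 + 514229 = 1346269
F_{32} = F_{31} + F_{30} = 1346269 + 832040 = 2178309

2178309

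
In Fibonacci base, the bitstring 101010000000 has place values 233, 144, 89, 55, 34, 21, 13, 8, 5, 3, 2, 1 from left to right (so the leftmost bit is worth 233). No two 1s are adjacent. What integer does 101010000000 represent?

356

Summing the place values of the 1 bits: 233 + 89 + 34 = 356.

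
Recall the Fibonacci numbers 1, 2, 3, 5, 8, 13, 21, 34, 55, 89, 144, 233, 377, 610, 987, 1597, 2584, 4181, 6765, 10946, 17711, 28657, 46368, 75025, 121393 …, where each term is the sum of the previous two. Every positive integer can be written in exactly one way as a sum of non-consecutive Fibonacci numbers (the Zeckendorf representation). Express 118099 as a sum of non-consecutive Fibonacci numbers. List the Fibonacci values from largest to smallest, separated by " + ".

75025 + 28657 + 10946 + 2584 + 610 + 233 + 34 + 8 + 2

Greedy algorithm:
118099 − 75025 = 43074
43074 − 28657 = 14417
14417 − 10946 = 3471
3471 − 2584 = 887
887 − 610 = 277
277 − 233 = 44
44 − 34 = 10
10 − 8 = 2
2 − 2 = 0
So 118099 = 75025 + 28657 + 10946 + 2584 + 610 + 233 + 34 + 8 + 2, with no two terms consecutive in the sequence.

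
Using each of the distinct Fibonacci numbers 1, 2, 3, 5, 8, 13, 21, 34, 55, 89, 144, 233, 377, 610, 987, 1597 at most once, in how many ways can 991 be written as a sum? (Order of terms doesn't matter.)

991 = 987+3+1 = 610+377+3+1 = 610+233+144+3+1 = … (3 more), for 6 in all.

6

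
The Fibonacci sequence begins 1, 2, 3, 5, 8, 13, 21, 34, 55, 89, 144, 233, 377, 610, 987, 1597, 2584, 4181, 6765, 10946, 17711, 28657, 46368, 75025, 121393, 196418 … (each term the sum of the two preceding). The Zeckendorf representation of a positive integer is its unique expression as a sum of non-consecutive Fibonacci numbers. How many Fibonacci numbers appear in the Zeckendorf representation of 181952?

9

Greedy algorithm:
take 121393 (≤ 181952); 181952 − 121393 = 60559
take 46368 (≤ 60559); 60559 − 46368 = 14191
take 10946 (≤ 14191); 14191 − 10946 = 3245
take 2584 (≤ 3245); 3245 − 2584 = 661
take 610 (≤ 661); 661 − 610 = 51
take 34 (≤ 51); 51 − 34 = 17
take 13 (≤ 17); 17 − 13 = 4
take 3 (≤ 4); 4 − 3 = 1
take 1 (≤ 1); 1 − 1 = 0
181952 = 121393 + 46368 + 10946 + 2584 + 610 + 34 + 13 + 3 + 1, which has 9 terms.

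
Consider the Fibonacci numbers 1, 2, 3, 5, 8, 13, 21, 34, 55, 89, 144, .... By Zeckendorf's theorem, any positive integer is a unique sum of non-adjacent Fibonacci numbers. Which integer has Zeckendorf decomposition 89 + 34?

123

89 + 34 = 123.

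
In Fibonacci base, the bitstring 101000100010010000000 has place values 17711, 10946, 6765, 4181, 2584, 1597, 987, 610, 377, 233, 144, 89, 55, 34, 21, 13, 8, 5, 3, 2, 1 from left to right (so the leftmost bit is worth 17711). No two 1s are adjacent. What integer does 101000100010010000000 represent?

25641

Summing the place values of the 1 bits: 17711 + 6765 + 987 + 144 + 34 = 25641.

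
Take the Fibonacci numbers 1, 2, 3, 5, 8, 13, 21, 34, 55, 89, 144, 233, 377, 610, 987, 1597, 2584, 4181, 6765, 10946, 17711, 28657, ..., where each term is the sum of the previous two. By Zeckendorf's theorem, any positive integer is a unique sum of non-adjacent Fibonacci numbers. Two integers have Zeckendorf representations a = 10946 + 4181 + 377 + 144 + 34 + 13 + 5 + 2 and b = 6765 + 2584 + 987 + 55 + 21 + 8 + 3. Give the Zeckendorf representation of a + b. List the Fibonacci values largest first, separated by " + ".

The two numbers are 15702 and 10423, so their sum is 26125.
Repeatedly subtract the largest Fibonacci number that fits:
26125: greatest Fibonacci not exceeding it is 17711, leaving 8414
8414: greatest Fibonacci not exceeding it is 6765, leaving 1649
1649: greatest Fibonacci not exceeding it is 1597, leaving 52
52: greatest Fibonacci not exceeding it is 34, leaving 18
18: greatest Fibonacci not exceeding it is 13, leaving 5
5: greatest Fibonacci not exceeding it is 5, leaving 0

17711 + 6765 + 1597 + 34 + 13 + 5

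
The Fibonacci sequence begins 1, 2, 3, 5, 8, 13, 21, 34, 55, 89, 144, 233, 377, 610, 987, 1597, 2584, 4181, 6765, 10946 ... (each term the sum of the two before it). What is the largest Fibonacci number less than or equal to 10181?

6765 ≤ 10181 < 10946, so the largest Fibonacci number not exceeding 10181 is 6765.

6765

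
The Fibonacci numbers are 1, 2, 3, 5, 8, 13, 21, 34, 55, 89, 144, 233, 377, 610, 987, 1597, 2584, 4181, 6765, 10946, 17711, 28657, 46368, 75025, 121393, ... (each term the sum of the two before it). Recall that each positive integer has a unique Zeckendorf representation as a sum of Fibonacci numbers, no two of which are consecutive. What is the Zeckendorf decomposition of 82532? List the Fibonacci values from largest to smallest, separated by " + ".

75025 + 6765 + 610 + 89 + 34 + 8 + 1

82532 − 75025 = 7507
7507 − 6765 = 742
742 − 610 = 132
132 − 89 = 43
43 − 34 = 9
9 − 8 = 1
1 − 1 = 0
So 82532 = 75025 + 6765 + 610 + 89 + 34 + 8 + 1, with no two terms consecutive in the sequence.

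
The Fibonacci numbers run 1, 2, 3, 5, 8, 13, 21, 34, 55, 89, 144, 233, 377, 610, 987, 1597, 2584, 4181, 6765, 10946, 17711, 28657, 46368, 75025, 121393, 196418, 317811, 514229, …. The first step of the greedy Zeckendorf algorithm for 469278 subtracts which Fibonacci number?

317811 ≤ 469278 < 514229, so the largest Fibonacci number not exceeding 469278 is 317811.

317811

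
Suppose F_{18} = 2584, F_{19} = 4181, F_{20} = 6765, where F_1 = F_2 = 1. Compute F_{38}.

39088169

By the addition formula F_{m+n} = F_m F_{n+1} + F_{m−1} F_n with m=20, n=18: F_{38} = 6765·4181 + 4181·2584 = 28284465 + 10803704 = 39088169.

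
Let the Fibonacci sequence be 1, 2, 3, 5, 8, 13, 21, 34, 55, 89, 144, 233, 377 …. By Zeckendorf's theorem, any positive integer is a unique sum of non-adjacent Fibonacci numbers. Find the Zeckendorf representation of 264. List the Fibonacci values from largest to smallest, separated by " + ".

233 + 21 + 8 + 2

Repeatedly subtract the largest Fibonacci number that fits:
subtract 233 from 264: 31 remains
subtract 21 from 31: 10 remains
subtract 8 from 10: 2 remains
subtract 2 from 2: 0 remains
So 264 = 233 + 21 + 8 + 2, with no two terms consecutive in the sequence.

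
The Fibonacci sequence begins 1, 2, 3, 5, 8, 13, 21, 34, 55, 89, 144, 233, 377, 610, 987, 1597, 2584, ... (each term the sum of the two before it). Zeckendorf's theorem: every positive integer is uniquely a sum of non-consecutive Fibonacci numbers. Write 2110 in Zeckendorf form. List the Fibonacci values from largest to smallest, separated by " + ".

1597 + 377 + 89 + 34 + 13

2110: greatest Fibonacci not exceeding it is 1597, leaving 513
513: greatest Fibonacci not exceeding it is 377, leaving 136
136: greatest Fibonacci not exceeding it is 89, leaving 47
47: greatest Fibonacci not exceeding it is 34, leaving 13
13: greatest Fibonacci not exceeding it is 13, leaving 0
So 2110 = 1597 + 377 + 89 + 34 + 13, with no two terms consecutive in the sequence.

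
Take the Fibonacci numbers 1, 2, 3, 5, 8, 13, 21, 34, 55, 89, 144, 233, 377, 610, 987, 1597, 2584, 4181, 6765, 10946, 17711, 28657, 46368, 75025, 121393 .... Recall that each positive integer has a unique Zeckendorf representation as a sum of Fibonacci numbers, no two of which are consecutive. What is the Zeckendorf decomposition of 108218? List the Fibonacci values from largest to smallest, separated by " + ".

75025 + 28657 + 4181 + 233 + 89 + 21 + 8 + 3 + 1

Greedily peel off the largest Fibonacci term at each step:
75025 ≤ 108218 < 121393, so take 75025; remainder 33193
28657 ≤ 33193 < 46368, so take 28657; remainder 4536
4181 ≤ 4536 < 6765, so take 4181; remainder 355
233 ≤ 355 < 377, so take 233; remainder 122
89 ≤ 122 < 144, so take 89; remainder 33
21 ≤ 33 < 34, so take 21; remainder 12
8 ≤ 12 < 13, so take 8; remainder 4
3 ≤ 4 < 5, so take 3; remainder 1
1 ≤ 1 < 2, so take 1; remainder 0
So 108218 = 75025 + 28657 + 4181 + 233 + 89 + 21 + 8 + 3 + 1, with no two terms consecutive in the sequence.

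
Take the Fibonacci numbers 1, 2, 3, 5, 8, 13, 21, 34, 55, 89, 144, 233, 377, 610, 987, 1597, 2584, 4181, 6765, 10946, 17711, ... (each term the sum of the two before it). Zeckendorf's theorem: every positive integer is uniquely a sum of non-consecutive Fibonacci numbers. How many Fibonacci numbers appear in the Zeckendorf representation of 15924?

Greedily peel off the largest Fibonacci term at each step:
take 10946 (≤ 15924); 15924 − 10946 = 4978
take 4181 (≤ 4978); 4978 − 4181 = 797
take 610 (≤ 797); 797 − 610 = 187
take 144 (≤ 187); 187 − 144 = 43
take 34 (≤ 43); 43 − 34 = 9
take 8 (≤ 9); 9 − 8 = 1
take 1 (≤ 1); 1 − 1 = 0
15924 = 10946 + 4181 + 610 + 144 + 34 + 8 + 1, which has 7 terms.

7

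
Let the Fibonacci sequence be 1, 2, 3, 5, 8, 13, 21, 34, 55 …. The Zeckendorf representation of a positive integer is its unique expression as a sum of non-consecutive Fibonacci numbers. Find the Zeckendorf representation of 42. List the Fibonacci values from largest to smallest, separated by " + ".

34 + 8

subtract 34 from 42: 8 remains
subtract 8 from 8: 0 remains
So 42 = 34 + 8, with no two terms consecutive in the sequence.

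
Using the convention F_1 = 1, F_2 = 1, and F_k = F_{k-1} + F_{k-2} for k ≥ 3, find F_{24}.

46368

Iterating the recurrence up to F_{20} = 6765 and F_{19} = 4181:
F_{21} = F_{20} + F_{19} = 6765 + 4181 = 10946
F_{22} = F_{21} + F_{20} = 10946 + 6765 = 17711
F_{23} = F_{22} + F_{21} = 17711 + 10946 = 28657
F_{24} = F_{23} + F_{22} = 28657 + 17711 = 46368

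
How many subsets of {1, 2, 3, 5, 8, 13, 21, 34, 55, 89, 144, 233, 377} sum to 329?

5

329 = 233+89+5+2 = 233+55+34+5+2 = 233+55+21+13+5+2 = 144+89+55+34+5+2 = 144+89+55+21+13+5+2 — 5 representations.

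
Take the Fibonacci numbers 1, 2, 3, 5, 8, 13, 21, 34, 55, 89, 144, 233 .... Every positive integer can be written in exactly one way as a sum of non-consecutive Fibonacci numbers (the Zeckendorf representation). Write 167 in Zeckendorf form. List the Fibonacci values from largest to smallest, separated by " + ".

Greedily peel off the largest Fibonacci term at each step:
167: greatest Fibonacci not exceeding it is 144, leaving 23
23: greatest Fibonacci not exceeding it is 21, leaving 2
2: greatest Fibonacci not exceeding it is 2, leaving 0
So 167 = 144 + 21 + 2, with no two terms consecutive in the sequence.

144 + 21 + 2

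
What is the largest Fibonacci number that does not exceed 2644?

2584

2584 ≤ 2644 < 4181, so the largest Fibonacci number not exceeding 2644 is 2584.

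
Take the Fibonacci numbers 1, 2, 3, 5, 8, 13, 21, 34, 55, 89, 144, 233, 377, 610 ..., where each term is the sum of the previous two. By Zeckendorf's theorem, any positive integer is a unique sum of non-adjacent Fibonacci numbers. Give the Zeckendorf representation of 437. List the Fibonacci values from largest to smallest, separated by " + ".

Greedily peel off the largest Fibonacci term at each step:
subtract 377 from 437: 60 remains
subtract 55 from 60: 5 remains
subtract 5 from 5: 0 remains
So 437 = 377 + 55 + 5, with no two terms consecutive in the sequence.

377 + 55 + 5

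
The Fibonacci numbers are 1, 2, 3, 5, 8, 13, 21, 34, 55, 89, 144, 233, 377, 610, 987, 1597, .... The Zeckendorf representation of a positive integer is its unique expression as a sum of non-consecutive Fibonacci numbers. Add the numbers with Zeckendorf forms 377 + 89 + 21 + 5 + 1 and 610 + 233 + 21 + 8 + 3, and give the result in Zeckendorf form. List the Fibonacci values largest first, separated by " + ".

987 + 377 + 3 + 1

The two numbers are 493 and 875, so their sum is 1368.
Greedily peel off the largest Fibonacci term at each step:
take 987 (≤ 1368); 1368 − 987 = 381
take 377 (≤ 381); 381 − 377 = 4
take 3 (≤ 4); 4 − 3 = 1
take 1 (≤ 1); 1 − 1 = 0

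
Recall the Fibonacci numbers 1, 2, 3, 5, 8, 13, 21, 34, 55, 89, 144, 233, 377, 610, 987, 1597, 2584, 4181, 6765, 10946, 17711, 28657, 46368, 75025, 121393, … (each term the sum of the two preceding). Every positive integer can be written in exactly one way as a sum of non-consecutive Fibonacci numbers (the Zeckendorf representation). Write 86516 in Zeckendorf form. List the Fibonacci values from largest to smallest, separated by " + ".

75025 + 10946 + 377 + 144 + 21 + 3

Greedy algorithm:
86516: greatest Fibonacci not exceeding it is 75025, leaving 11491
11491: greatest Fibonacci not exceeding it is 10946, leaving 545
545: greatest Fibonacci not exceeding it is 377, leaving 168
168: greatest Fibonacci not exceeding it is 144, leaving 24
24: greatest Fibonacci not exceeding it is 21, leaving 3
3: greatest Fibonacci not exceeding it is 3, leaving 0
So 86516 = 75025 + 10946 + 377 + 144 + 21 + 3, with no two terms consecutive in the sequence.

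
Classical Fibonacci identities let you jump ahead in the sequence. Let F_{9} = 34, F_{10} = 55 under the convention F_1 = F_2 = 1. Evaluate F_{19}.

4181

By the addition formula F_{m+n} = F_m F_{n+1} + F_{m−1} F_n with m=10, n=9: F_{19} = 55·55 + 34·34 = 3025 + 1156 = 4181.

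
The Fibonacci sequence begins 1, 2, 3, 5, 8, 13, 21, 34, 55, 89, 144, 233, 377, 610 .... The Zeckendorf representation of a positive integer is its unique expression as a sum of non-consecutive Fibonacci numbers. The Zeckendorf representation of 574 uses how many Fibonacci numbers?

6

Greedily peel off the largest Fibonacci term at each step:
subtract 377 from 574: 197 remains
subtract 144 from 197: 53 remains
subtract 34 from 53: 19 remains
subtract 13 from 19: 6 remains
subtract 5 from 6: 1 remains
subtract 1 from 1: 0 remains
574 = 377 + 144 + 34 + 13 + 5 + 1, which has 6 terms.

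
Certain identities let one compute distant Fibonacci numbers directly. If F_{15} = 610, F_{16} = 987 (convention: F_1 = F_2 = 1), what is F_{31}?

By the addition formula F_{m+n} = F_m F_{n+1} + F_{m−1} F_n with m=16, n=15: F_{31} = 987·987 + 610·610 = 974169 + 372100 = 1346269.

1346269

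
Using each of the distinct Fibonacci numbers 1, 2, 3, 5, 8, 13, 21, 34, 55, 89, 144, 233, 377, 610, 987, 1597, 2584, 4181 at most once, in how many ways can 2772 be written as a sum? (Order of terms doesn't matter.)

2772 = 2584+144+34+8+2 = 2584+144+34+5+3+2 = 2584+144+21+13+8+2 = … (25 more), for 28 in all.

28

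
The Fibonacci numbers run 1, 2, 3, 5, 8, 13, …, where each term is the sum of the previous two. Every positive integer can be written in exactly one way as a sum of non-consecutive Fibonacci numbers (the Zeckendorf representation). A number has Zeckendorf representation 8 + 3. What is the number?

11

8 + 3 = 11.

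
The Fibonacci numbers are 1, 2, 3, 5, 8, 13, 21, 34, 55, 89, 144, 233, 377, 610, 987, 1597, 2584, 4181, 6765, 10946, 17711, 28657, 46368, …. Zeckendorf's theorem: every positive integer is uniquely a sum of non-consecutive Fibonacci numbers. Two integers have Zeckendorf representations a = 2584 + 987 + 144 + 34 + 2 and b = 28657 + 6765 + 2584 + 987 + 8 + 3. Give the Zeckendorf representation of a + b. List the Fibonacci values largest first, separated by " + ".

28657 + 10946 + 2584 + 377 + 144 + 34 + 13

The two numbers are 3751 and 39004, so their sum is 42755.
take 28657 (≤ 42755); 42755 − 28657 = 14098
take 10946 (≤ 14098); 14098 − 10946 = 3152
take 2584 (≤ 3152); 3152 − 2584 = 568
take 377 (≤ 568); 568 − 377 = 191
take 144 (≤ 191); 191 − 144 = 47
take 34 (≤ 47); 47 − 34 = 13
take 13 (≤ 13); 13 − 13 = 0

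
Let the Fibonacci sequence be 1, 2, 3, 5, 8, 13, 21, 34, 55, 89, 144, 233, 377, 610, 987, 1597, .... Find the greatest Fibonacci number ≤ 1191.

987 ≤ 1191 < 1597, so the largest Fibonacci number not exceeding 1191 is 987.

987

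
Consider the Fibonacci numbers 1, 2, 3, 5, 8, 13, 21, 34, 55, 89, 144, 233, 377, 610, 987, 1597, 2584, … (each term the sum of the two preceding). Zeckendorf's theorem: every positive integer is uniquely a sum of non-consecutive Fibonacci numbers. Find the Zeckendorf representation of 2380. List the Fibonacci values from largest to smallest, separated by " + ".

1597 + 610 + 144 + 21 + 8

Repeatedly subtract the largest Fibonacci number that fits:
largest Fibonacci ≤ 2380 is 1597; 2380 − 1597 = 783
largest Fibonacci ≤ 783 is 610; 783 − 610 = 173
largest Fibonacci ≤ 173 is 144; 173 − 144 = 29
largest Fibonacci ≤ 29 is 21; 29 − 21 = 8
largest Fibonacci ≤ 8 is 8; 8 − 8 = 0
So 2380 = 1597 + 610 + 144 + 21 + 8, with no two terms consecutive in the sequence.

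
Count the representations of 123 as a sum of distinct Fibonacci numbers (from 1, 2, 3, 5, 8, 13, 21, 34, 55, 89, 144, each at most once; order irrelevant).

123 = 89+34 = 89+21+13 = 89+21+8+5 = 55+34+21+13 = 89+21+8+3+2 = … (2 more), for 7 in all.

7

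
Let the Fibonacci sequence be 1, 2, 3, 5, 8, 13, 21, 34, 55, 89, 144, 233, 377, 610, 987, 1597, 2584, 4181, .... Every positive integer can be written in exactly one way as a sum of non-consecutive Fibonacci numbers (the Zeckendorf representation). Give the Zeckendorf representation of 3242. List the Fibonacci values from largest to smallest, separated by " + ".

2584 + 610 + 34 + 13 + 1

Greedily peel off the largest Fibonacci term at each step:
3242: greatest Fibonacci not exceeding it is 2584, leaving 658
658: greatest Fibonacci not exceeding it is 610, leaving 48
48: greatest Fibonacci not exceeding it is 34, leaving 14
14: greatest Fibonacci not exceeding it is 13, leaving 1
1: greatest Fibonacci not exceeding it is 1, leaving 0
So 3242 = 2584 + 610 + 34 + 13 + 1, with no two terms consecutive in the sequence.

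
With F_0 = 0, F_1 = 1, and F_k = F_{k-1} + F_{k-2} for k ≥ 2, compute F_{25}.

75025

Iterating the recurrence up to F_{17} = 1597 and F_{16} = 987:
F_{18} = F_{17} + F_{16} = 1597 + 987 = 2584
F_{19} = F_{18} + F_{17} = 2584 + 1597 = 4181
F_{20} = F_{19} + F_{18} = 4181 + 2584 = 6765
F_{21} = F_{20} + F_{19} = 6765 + 4181 = 10946
F_{22} = F_{21} + F_{20} = 10946 + 6765 = 17711
F_{23} = F_{22} + F_{21} = 17711 + 10946 = 28657
F_{24} = F_{23} + F_{22} = 28657 + 17711 = 46368
F_{25} = F_{24} + F_{23} = 46368 + 28657 = 75025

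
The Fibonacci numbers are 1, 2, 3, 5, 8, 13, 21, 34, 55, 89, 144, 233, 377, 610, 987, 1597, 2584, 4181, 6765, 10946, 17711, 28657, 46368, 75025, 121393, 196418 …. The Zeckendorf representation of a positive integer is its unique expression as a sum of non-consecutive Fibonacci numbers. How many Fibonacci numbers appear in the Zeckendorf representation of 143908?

5

take 121393 (≤ 143908); 143908 − 121393 = 22515
take 17711 (≤ 22515); 22515 − 17711 = 4804
take 4181 (≤ 4804); 4804 − 4181 = 623
take 610 (≤ 623); 623 − 610 = 13
take 13 (≤ 13); 13 − 13 = 0
143908 = 121393 + 17711 + 4181 + 610 + 13, which has 5 terms.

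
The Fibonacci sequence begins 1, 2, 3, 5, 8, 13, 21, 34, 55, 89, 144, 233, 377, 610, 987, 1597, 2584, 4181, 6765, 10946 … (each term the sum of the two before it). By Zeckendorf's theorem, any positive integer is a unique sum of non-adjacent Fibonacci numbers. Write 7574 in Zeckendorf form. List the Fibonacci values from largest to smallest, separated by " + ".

6765 + 610 + 144 + 55

largest Fibonacci ≤ 7574 is 6765; 7574 − 6765 = 809
largest Fibonacci ≤ 809 is 610; 809 − 610 = 199
largest Fibonacci ≤ 199 is 144; 199 − 144 = 55
largest Fibonacci ≤ 55 is 55; 55 − 55 = 0
So 7574 = 6765 + 610 + 144 + 55, with no two terms consecutive in the sequence.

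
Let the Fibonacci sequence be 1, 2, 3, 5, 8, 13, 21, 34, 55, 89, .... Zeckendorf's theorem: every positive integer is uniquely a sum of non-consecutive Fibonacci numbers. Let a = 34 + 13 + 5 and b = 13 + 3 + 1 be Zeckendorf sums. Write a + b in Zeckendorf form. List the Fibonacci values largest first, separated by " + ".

The two numbers are 52 and 17, so their sum is 69.
Greedy algorithm:
largest Fibonacci ≤ 69 is 55; 69 − 55 = 14
largest Fibonacci ≤ 14 is 13; 14 − 13 = 1
largest Fibonacci ≤ 1 is 1; 1 − 1 = 0

55 + 13 + 1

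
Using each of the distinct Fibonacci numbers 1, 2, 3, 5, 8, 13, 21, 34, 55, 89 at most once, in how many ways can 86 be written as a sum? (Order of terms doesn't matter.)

4

86 = 55+21+8+2 = 55+21+5+3+2 = 55+13+8+5+3+2 = … (1 more), for 4 in all.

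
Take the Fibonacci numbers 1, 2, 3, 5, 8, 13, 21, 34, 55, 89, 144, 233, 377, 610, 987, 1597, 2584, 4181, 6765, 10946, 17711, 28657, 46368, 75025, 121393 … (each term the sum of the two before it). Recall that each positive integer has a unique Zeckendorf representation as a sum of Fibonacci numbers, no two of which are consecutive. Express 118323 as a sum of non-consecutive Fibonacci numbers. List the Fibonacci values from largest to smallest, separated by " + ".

75025 + 28657 + 10946 + 2584 + 987 + 89 + 34 + 1

Greedily peel off the largest Fibonacci term at each step:
subtract 75025 from 118323: 43298 remains
subtract 28657 from 43298: 14641 remains
subtract 10946 from 14641: 3695 remains
subtract 2584 from 3695: 1111 remains
subtract 987 from 1111: 124 remains
subtract 89 from 124: 35 remains
subtract 34 from 35: 1 remains
subtract 1 from 1: 0 remains
So 118323 = 75025 + 28657 + 10946 + 2584 + 987 + 89 + 34 + 1, with no two terms consecutive in the sequence.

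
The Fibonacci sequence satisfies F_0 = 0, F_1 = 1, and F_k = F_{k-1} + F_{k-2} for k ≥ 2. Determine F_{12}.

144

Iterating the recurrence up to F_{5} = 5 and F_{4} = 3:
F_{6} = F_{5} + F_{4} = 5 + 3 = 8
F_{7} = F_{6} + F_{5} = 8 + 5 = 13
F_{8} = F_{7} + F_{6} = 13 + 8 = 21
F_{9} = F_{8} + F_{7} = 21 + 13 = 34
F_{10} = F_{9} + F_{8} = 34 + 21 = 55
F_{11} = F_{10} + F_{9} = 55 + 34 = 89
F_{12} = F_{11} + F_{10} = 89 + 55 = 144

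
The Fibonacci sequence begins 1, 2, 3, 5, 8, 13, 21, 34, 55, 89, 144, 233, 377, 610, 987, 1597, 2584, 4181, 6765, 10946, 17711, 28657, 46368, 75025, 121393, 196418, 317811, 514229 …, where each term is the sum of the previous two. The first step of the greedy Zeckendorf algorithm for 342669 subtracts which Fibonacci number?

317811

317811 ≤ 342669 < 514229, so the largest Fibonacci number not exceeding 342669 is 317811.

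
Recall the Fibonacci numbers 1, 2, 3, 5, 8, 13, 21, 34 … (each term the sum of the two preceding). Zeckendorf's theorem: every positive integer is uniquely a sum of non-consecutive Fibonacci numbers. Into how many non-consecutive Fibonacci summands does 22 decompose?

Repeatedly subtract the largest Fibonacci number that fits:
22: greatest Fibonacci not exceeding it is 21, leaving 1
1: greatest Fibonacci not exceeding it is 1, leaving 0
22 = 21 + 1, which has 2 terms.

2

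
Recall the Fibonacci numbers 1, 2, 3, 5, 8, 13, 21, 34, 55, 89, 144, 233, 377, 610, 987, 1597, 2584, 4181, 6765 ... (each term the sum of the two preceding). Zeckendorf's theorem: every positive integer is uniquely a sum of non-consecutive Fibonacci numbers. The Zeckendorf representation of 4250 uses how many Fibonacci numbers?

subtract 4181 from 4250: 69 remains
subtract 55 from 69: 14 remains
subtract 13 from 14: 1 remains
subtract 1 from 1: 0 remains
4250 = 4181 + 55 + 13 + 1, which has 4 terms.

4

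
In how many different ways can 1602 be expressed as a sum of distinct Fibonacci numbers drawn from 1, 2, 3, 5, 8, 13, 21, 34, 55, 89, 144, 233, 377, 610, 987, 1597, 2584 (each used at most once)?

13

Each representation comes from the Zeckendorf form by replacing some F_k with F_{k−1} + F_{k−2} where possible.
1602 = 1597+5 = 1597+3+2 = 987+610+5 = 987+610+3+2 = … (9 more), for 13 in all.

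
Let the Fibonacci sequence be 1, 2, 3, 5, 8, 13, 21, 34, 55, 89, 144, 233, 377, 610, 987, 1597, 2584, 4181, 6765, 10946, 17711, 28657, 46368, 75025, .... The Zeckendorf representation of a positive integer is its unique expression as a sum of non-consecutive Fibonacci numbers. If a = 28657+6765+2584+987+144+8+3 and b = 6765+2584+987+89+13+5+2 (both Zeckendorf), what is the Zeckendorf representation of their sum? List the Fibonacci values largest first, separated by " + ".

The two numbers are 39148 and 10445, so their sum is 49593.
Repeatedly subtract the largest Fibonacci number that fits:
49593: greatest Fibonacci not exceeding it is 46368, leaving 3225
3225: greatest Fibonacci not exceeding it is 2584, leaving 641
641: greatest Fibonacci not exceeding it is 610, leaving 31
31: greatest Fibonacci not exceeding it is 21, leaving 10
10: greatest Fibonacci not exceeding it is 8, leaving 2
2: greatest Fibonacci not exceeding it is 2, leaving 0

46368 + 2584 + 610 + 21 + 8 + 2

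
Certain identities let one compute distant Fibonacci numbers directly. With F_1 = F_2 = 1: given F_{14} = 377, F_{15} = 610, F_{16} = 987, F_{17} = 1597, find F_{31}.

1346269

By the addition formula F_{m+n} = F_m F_{n+1} + F_{m−1} F_n with m=17, n=14: F_{31} = 1597·610 + 987·377 = 974170 + 372099 = 1346269.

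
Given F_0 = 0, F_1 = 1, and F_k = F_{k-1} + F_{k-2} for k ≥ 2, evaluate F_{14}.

Iterating the recurrence up to F_{9} = 34 and F_{8} = 21:
F_{10} = F_{9} + F_{8} = 34 + 21 = 55
F_{11} = F_{10} + F_{9} = 55 + 34 = 89
F_{12} = F_{11} + F_{10} = 89 + 55 = 144
F_{13} = F_{12} + F_{11} = 144 + 89 = 233
F_{14} = F_{13} + F_{12} = 233 + 144 = 377

377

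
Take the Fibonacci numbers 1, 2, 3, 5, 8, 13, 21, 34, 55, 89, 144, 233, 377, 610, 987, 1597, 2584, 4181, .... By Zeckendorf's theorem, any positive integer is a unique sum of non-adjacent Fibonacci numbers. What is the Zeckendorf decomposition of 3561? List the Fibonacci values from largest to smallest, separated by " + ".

2584 + 610 + 233 + 89 + 34 + 8 + 3

Greedy algorithm:
largest Fibonacci ≤ 3561 is 2584; 3561 − 2584 = 977
largest Fibonacci ≤ 977 is 610; 977 − 610 = 367
largest Fibonacci ≤ 367 is 233; 367 − 233 = 134
largest Fibonacci ≤ 134 is 89; 134 − 89 = 45
largest Fibonacci ≤ 45 is 34; 45 − 34 = 11
largest Fibonacci ≤ 11 is 8; 11 − 8 = 3
largest Fibonacci ≤ 3 is 3; 3 − 3 = 0
So 3561 = 2584 + 610 + 233 + 89 + 34 + 8 + 3, with no two terms consecutive in the sequence.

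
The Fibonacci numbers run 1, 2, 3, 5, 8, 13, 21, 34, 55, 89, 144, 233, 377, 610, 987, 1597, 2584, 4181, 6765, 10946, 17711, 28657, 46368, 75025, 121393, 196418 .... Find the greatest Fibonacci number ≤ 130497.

121393 ≤ 130497 < 196418, so the largest Fibonacci number not exceeding 130497 is 121393.

121393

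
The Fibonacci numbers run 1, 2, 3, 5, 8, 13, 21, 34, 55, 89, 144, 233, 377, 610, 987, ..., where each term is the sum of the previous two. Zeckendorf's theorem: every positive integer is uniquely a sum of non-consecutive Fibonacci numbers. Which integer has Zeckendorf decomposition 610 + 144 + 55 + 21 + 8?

610 + 144 + 55 + 21 + 8 = 838.

838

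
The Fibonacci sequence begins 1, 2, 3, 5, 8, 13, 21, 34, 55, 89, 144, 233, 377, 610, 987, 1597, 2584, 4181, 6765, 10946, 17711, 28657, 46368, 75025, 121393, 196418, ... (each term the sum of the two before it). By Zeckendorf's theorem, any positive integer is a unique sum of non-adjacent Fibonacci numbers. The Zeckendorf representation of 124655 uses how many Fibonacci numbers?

5

124655 − 121393 = 3262
3262 − 2584 = 678
678 − 610 = 68
68 − 55 = 13
13 − 13 = 0
124655 = 121393 + 2584 + 610 + 55 + 13, which has 5 terms.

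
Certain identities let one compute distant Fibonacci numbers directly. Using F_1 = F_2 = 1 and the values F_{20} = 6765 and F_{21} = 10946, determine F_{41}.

165580141

By F_{2k+1} = F_k² + F_{k+1}²: F_{41} = 6765² + 10946² = 45765225 + 119814916 = 165580141.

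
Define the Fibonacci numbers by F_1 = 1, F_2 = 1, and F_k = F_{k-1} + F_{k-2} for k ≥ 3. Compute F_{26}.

121393

Iterating the recurrence up to F_{22} = 17711 and F_{21} = 10946:
F_{23} = F_{22} + F_{21} = 17711 + 10946 = 28657
F_{24} = F_{23} + F_{22} = 28657 + 17711 = 46368
F_{25} = F_{24} + F_{23} = 46368 + 28657 = 75025
F_{26} = F_{25} + F_{24} = 75025 + 46368 = 121393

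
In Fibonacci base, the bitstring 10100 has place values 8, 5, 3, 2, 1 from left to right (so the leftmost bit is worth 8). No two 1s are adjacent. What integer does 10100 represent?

11

Summing the place values of the 1 bits: 8 + 3 = 11.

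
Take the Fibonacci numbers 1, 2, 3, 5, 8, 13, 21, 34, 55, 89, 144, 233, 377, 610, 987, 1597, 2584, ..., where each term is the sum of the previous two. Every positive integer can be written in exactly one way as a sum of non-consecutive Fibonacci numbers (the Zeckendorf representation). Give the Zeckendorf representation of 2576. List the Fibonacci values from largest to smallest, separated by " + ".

1597 + 610 + 233 + 89 + 34 + 13

Repeatedly subtract the largest Fibonacci number that fits:
2576 − 1597 = 979
979 − 610 = 369
369 − 233 = 136
136 − 89 = 47
47 − 34 = 13
13 − 13 = 0
So 2576 = 1597 + 610 + 233 + 89 + 34 + 13, with no two terms consecutive in the sequence.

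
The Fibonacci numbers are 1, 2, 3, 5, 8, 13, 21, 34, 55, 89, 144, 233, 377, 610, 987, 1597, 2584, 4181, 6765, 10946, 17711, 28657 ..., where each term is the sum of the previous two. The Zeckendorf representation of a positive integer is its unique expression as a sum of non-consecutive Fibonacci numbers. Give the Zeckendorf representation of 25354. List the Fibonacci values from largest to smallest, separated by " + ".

Greedy algorithm:
25354 − 17711 = 7643
7643 − 6765 = 878
878 − 610 = 268
268 − 233 = 35
35 − 34 = 1
1 − 1 = 0
So 25354 = 17711 + 6765 + 610 + 233 + 34 + 1, with no two terms consecutive in the sequence.

17711 + 6765 + 610 + 233 + 34 + 1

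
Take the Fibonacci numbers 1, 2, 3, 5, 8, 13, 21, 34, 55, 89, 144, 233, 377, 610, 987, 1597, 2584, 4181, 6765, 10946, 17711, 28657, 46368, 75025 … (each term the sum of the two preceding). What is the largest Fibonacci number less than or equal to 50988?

46368 ≤ 50988 < 75025, so the largest Fibonacci number not exceeding 50988 is 46368.

46368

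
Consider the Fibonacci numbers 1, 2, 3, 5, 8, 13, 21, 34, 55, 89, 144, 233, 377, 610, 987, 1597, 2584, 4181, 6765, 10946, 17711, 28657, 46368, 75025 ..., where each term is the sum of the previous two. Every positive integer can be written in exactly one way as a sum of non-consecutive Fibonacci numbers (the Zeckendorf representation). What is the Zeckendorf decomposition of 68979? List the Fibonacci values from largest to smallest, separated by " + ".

46368 + 17711 + 4181 + 610 + 89 + 13 + 5 + 2

68979 − 46368 = 22611
22611 − 17711 = 4900
4900 − 4181 = 719
719 − 610 = 109
109 − 89 = 20
20 − 13 = 7
7 − 5 = 2
2 − 2 = 0
So 68979 = 46368 + 17711 + 4181 + 610 + 89 + 13 + 5 + 2, with no two terms consecutive in the sequence.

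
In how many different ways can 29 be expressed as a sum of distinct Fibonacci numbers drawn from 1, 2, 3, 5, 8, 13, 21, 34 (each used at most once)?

29 = 21+8 = 21+5+3 = 21+5+2+1 = … (2 more), for 5 in all.

5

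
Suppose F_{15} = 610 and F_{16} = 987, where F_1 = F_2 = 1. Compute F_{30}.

832040

By the doubling identity F_{2k} = F_k(2F_{k+1} − F_k): F_{30} = 610·(2·987 − 610) = 610·1364 = 832040.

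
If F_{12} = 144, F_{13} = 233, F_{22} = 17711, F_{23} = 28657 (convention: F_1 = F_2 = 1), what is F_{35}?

By the addition formula F_{m+n} = F_m F_{n+1} + F_{m−1} F_n with m=13, n=22: F_{35} = 233·28657 + 144·17711 = 6677081 + 2550384 = 9227465.

9227465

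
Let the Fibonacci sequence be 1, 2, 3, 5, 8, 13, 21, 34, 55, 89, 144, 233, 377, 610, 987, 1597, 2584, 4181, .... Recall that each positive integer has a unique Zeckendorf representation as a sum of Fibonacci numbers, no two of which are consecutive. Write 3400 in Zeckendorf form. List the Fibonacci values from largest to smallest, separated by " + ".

2584 + 610 + 144 + 55 + 5 + 2

take 2584 (≤ 3400); 3400 − 2584 = 816
take 610 (≤ 816); 816 − 610 = 206
take 144 (≤ 206); 206 − 144 = 62
take 55 (≤ 62); 62 − 55 = 7
take 5 (≤ 7); 7 − 5 = 2
take 2 (≤ 2); 2 − 2 = 0
So 3400 = 2584 + 610 + 144 + 55 + 5 + 2, with no two terms consecutive in the sequence.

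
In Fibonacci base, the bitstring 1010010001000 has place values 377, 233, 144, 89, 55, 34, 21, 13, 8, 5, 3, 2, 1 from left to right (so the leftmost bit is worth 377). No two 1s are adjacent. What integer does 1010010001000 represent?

560

Summing the place values of the 1 bits: 377 + 144 + 34 + 5 = 560.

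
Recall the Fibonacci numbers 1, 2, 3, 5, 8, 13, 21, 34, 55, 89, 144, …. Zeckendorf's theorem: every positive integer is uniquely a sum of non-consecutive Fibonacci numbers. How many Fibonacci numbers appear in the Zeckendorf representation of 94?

take 89 (≤ 94); 94 − 89 = 5
take 5 (≤ 5); 5 − 5 = 0
94 = 89 + 5, which has 2 terms.

2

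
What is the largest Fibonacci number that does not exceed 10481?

6765

6765 ≤ 10481 < 10946, so the largest Fibonacci number not exceeding 10481 is 6765.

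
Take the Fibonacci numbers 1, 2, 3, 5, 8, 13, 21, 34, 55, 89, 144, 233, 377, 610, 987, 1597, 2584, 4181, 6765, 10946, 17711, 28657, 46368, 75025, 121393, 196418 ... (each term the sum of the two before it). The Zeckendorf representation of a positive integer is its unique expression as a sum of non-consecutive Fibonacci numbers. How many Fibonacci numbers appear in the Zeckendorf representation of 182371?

8

take 121393 (≤ 182371); 182371 − 121393 = 60978
take 46368 (≤ 60978); 60978 − 46368 = 14610
take 10946 (≤ 14610); 14610 − 10946 = 3664
take 2584 (≤ 3664); 3664 − 2584 = 1080
take 987 (≤ 1080); 1080 − 987 = 93
take 89 (≤ 93); 93 − 89 = 4
take 3 (≤ 4); 4 − 3 = 1
take 1 (≤ 1); 1 − 1 = 0
182371 = 121393 + 46368 + 10946 + 2584 + 987 + 89 + 3 + 1, which has 8 terms.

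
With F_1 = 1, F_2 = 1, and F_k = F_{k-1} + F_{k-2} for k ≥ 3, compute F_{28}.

Iterating the recurrence up to F_{22} = 17711 and F_{21} = 10946:
F_{23} = F_{22} + F_{21} = 17711 + 10946 = 28657
F_{24} = F_{23} + F_{22} = 28657 + 17711 = 46368
F_{25} = F_{24} + F_{23} = 46368 + 28657 = 75025
F_{26} = F_{25} + F_{24} = 75025 + 46368 = 121393
F_{27} = F_{26} + F_{25} = 121393 + 75025 = 196418
F_{28} = F_{27} + F_{26} = 196418 + 121393 = 317811

317811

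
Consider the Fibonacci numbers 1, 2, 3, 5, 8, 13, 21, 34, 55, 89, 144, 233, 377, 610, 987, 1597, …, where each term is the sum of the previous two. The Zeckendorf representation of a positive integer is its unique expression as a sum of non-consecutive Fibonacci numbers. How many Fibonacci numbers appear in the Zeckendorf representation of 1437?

take 987 (≤ 1437); 1437 − 987 = 450
take 377 (≤ 450); 450 − 377 = 73
take 55 (≤ 73); 73 − 55 = 18
take 13 (≤ 18); 18 − 13 = 5
take 5 (≤ 5); 5 − 5 = 0
1437 = 987 + 377 + 55 + 13 + 5, which has 5 terms.

5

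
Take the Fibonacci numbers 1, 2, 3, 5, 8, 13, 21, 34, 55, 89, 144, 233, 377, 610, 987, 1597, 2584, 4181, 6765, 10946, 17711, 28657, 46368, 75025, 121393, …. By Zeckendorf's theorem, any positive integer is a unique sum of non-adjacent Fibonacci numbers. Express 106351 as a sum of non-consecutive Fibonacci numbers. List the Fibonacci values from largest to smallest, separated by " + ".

75025 + 28657 + 2584 + 55 + 21 + 8 + 1

75025 ≤ 106351 < 121393, so take 75025; remainder 31326
28657 ≤ 31326 < 46368, so take 28657; remainder 2669
2584 ≤ 2669 < 4181, so take 2584; remainder 85
55 ≤ 85 < 89, so take 55; remainder 30
21 ≤ 30 < 34, so take 21; remainder 9
8 ≤ 9 < 13, so take 8; remainder 1
1 ≤ 1 < 2, so take 1; remainder 0
So 106351 = 75025 + 28657 + 2584 + 55 + 21 + 8 + 1, with no two terms consecutive in the sequence.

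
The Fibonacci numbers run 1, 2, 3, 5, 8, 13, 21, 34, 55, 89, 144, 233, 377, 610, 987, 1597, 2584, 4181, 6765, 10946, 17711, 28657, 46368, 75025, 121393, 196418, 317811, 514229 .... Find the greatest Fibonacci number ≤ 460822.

317811

317811 ≤ 460822 < 514229, so the largest Fibonacci number not exceeding 460822 is 317811.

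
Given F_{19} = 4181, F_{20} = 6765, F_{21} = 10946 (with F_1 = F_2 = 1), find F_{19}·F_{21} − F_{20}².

4181·10946 − 6765² = 45765226 − 45765225 = 1. (Cassini's identity: F_{k−1}F_{k+1} − F_k² = (−1)^k.)

1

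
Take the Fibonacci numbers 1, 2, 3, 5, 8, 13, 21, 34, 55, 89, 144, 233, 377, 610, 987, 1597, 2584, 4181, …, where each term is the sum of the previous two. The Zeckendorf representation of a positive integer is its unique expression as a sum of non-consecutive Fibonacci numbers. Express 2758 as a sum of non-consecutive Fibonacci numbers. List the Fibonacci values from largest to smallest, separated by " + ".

2758 − 2584 = 174
174 − 144 = 30
30 − 21 = 9
9 − 8 = 1
1 − 1 = 0
So 2758 = 2584 + 144 + 21 + 8 + 1, with no two terms consecutive in the sequence.

2584 + 144 + 21 + 8 + 1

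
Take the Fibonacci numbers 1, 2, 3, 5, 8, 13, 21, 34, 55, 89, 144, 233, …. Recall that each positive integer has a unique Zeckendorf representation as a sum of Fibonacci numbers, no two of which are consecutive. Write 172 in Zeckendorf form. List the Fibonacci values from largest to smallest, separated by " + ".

take 144 (≤ 172); 172 − 144 = 28
take 21 (≤ 28); 28 − 21 = 7
take 5 (≤ 7); 7 − 5 = 2
take 2 (≤ 2); 2 − 2 = 0
So 172 = 144 + 21 + 5 + 2, with no two terms consecutive in the sequence.

144 + 21 + 5 + 2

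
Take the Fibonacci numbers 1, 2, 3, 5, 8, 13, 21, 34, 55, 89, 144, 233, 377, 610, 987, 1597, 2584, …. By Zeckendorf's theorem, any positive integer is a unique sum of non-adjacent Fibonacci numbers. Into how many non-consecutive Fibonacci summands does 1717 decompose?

5

largest Fibonacci ≤ 1717 is 1597; 1717 − 1597 = 120
largest Fibonacci ≤ 120 is 89; 120 − 89 = 31
largest Fibonacci ≤ 31 is 21; 31 − 21 = 10
largest Fibonacci ≤ 10 is 8; 10 − 8 = 2
largest Fibonacci ≤ 2 is 2; 2 − 2 = 0
1717 = 1597 + 89 + 21 + 8 + 2, which has 5 terms.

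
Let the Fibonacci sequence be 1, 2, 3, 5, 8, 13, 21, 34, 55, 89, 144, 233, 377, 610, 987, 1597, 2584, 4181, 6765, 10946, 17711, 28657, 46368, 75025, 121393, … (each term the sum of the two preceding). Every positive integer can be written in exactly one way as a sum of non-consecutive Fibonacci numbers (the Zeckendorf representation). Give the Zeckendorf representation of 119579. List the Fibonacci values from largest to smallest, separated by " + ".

75025 + 28657 + 10946 + 4181 + 610 + 144 + 13 + 3

Greedy algorithm:
largest Fibonacci ≤ 119579 is 75025; 119579 − 75025 = 44554
largest Fibonacci ≤ 44554 is 28657; 44554 − 28657 = 15897
largest Fibonacci ≤ 15897 is 10946; 15897 − 10946 = 4951
largest Fibonacci ≤ 4951 is 4181; 4951 − 4181 = 770
largest Fibonacci ≤ 770 is 610; 770 − 610 = 160
largest Fibonacci ≤ 160 is 144; 160 − 144 = 16
largest Fibonacci ≤ 16 is 13; 16 − 13 = 3
largest Fibonacci ≤ 3 is 3; 3 − 3 = 0
So 119579 = 75025 + 28657 + 10946 + 4181 + 610 + 144 + 13 + 3, with no two terms consecutive in the sequence.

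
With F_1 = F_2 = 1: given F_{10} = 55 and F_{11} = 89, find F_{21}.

10946

By F_{2k+1} = F_k² + F_{k+1}²: F_{21} = 55² + 89² = 3025 + 7921 = 10946.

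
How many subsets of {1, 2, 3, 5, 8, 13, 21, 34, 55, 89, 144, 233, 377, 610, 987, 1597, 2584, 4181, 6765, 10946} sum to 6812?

Each representation comes from the Zeckendorf form by replacing some F_k with F_{k−1} + F_{k−2} where possible.
6812 = 6765+34+13 = 6765+34+8+5 = 4181+2584+34+13 = 6765+34+8+3+2 = 6765+21+13+8+5 = … (25 more), for 30 in all.

30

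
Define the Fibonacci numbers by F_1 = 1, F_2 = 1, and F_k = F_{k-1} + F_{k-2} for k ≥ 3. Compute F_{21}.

10946

Iterating the recurrence up to F_{17} = 1597 and F_{16} = 987:
F_{18} = F_{17} + F_{16} = 1597 + 987 = 2584
F_{19} = F_{18} + F_{17} = 2584 + 1597 = 4181
F_{20} = F_{19} + F_{18} = 4181 + 2584 = 6765
F_{21} = F_{20} + F_{19} = 6765 + 4181 = 10946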